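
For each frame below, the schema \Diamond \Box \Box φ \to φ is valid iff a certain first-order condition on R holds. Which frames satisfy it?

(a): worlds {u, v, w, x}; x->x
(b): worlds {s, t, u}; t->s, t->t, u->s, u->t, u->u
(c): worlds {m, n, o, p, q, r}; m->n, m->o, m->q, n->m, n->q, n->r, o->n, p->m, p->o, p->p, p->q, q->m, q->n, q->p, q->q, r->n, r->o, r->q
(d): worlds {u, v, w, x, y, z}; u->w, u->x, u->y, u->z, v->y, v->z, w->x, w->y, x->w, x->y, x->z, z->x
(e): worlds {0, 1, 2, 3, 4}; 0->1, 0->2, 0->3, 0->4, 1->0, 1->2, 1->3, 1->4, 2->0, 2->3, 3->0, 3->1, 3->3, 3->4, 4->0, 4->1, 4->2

Frame correspondent (Sahlqvist): \forall x \forall y (xRy \to \exists w (y R^2 w \wedge x = w)) — i.e. a generalized confluence (Geach) condition.
(a): holds.
(b): fails — tRs but no w with sR²w and t=w.
(c): fails — pRo but no w with oR²w and p=w.
(d): fails — uRw but no t with wR²t and u=t.
(e): holds.

(a), (e)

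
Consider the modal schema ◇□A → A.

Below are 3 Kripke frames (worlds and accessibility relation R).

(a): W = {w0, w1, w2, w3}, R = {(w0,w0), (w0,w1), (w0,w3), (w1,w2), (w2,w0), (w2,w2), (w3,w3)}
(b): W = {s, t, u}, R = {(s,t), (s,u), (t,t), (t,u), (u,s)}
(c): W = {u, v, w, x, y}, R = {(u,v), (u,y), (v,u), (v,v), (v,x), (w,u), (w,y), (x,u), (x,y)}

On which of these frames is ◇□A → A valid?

The schema corresponds to symmetry: ∀x ∀y (Rxy → Ryx).
(a): fails — Rw1w2 but not Rw2w1.
(b): fails — Rtu but not Rut.
(c): fails — Rwu but not Ruw.

none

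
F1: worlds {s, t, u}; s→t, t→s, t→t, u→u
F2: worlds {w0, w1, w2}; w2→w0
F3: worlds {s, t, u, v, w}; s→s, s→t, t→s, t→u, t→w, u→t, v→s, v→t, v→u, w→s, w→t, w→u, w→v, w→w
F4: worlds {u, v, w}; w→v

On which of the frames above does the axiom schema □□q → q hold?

F1

The schema corresponds to a generalized confluence (Geach) condition: ∀x ∃w (xR²w ∧ x = w).
F1: holds.
F2: fails — at w0 but no w with w0R²w and w0=w.
F3: fails — at v but no w* with vR²w* and v=w*.
F4: fails — at u but no t with uR²t and u=t.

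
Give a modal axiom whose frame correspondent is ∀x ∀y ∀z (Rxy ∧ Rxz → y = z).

◇r → □r

The condition is partial functionality. The CD schema ◇r → □r defines it.
Suppose ◇r→□r is valid. Take Rxy, Rxz and set V(r)={y}. Then ◇r at x, so □r at x, so r at z, i.e. z=y.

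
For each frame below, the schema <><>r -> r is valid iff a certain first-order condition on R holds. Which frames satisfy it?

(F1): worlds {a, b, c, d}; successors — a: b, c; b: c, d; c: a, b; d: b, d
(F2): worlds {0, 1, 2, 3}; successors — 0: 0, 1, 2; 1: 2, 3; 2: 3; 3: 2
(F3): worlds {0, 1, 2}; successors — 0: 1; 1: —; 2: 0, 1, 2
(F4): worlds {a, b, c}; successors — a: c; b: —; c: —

(F4)

This is the axiom for a generalized confluence (Geach) condition; its first-order frame correspondent is forall x forall y (x R^2 y -> exists w (y = w & x = w)).
(F1): fails — aR²b but b ≠ a.
(F2): fails — 0R²1 but 1 ≠ 0.
(F3): fails — 2R²0 but 0 ≠ 2.
(F4): condition met.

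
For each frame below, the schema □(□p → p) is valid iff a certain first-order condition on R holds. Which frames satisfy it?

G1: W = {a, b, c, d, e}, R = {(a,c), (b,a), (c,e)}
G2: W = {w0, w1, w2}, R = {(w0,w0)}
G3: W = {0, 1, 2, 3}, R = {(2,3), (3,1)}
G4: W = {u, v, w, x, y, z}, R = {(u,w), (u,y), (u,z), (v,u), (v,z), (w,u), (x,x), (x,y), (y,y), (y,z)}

The schema corresponds to shift-reflexivity: ∀x ∀y (Rxy → Ryy).
G1: fails — Rac but not Rcc.
G2: satisfies the condition.
G3: fails — R23 but not R33.
G4: fails — Ruz but not Rzz.
Valid on: G2.

G2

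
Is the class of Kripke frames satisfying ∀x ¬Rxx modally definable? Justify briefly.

If a class were modally definable it would be closed under surjective bounded morphisms (Goldblatt–Thomason).
The 5-cycle (worlds a,b,c,d,e with a→b→c→d→e→a) is irreflexive, and the map sending every world to a single reflexive point • is a surjective bounded morphism (forth: every edge maps to (•,•); back: every world has a successor). So any modal formula valid on the 5-cycle is also valid on the reflexive point, which is not irreflexive.
So no modal formula (or set of formulas) defines exactly the irreflexive frames.

Not definable by any modal formula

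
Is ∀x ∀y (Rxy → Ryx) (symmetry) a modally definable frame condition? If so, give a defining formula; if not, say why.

Yes — defined by r → □◇r

This is a Sahlqvist condition; the B axiom r → □◇r defines it.
Suppose r→□◇r is valid. Take Rxy and set V(r)={x}. Then r at x, so □◇r at x, so ◇r at y, so some z with Ryz has r; z=x, i.e. Ryx.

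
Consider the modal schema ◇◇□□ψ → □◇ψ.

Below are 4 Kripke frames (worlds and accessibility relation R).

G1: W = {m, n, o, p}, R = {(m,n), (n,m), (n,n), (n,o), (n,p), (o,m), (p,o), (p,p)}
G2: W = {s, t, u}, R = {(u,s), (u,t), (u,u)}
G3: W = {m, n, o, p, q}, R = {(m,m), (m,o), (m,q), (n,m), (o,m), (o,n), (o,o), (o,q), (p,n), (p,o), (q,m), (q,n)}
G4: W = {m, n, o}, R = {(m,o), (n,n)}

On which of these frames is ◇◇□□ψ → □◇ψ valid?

G3, G4

Frame correspondent (Sahlqvist): ∀x ∀y ∀z ((xR²y ∧ xRz) → ∃w (yR²w ∧ zRw)) — i.e. a generalized confluence (Geach) condition.
G1: fails — nR²o, nRo but no w with oR²w and oRw.
G2: fails — uR²s, uRs but no w with sR²w and sRw.
G3: holds.
G4: holds.
Valid on: G3, G4.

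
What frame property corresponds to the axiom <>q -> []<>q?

This schema is the 5 axiom.
It corresponds to the Euclidean property: forall x forall y forall z (Rxy & Rxz -> Ryz).

The Euclidean property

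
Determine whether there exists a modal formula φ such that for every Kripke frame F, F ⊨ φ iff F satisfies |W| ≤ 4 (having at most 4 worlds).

Modal frame validity is preserved under disjoint unions.
Any modal formula valid on each of 5 disjoint one-world frames is valid on their disjoint union (validity is preserved under disjoint unions). Each one-world frame has |W|=1≤4, but the union has |W|=5.
So the class is not modally definable.

No — not modally definable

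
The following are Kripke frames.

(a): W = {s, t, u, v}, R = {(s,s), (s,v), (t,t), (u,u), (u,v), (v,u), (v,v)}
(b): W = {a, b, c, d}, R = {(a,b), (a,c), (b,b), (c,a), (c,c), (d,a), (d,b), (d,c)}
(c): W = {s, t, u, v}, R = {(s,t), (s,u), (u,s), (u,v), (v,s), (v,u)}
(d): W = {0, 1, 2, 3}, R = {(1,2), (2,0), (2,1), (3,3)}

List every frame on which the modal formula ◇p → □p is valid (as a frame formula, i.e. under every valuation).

This is the axiom for partial functionality; its first-order frame correspondent is ∀x ∀y ∀z (Rxy ∧ Rxz → y = z).
(a): fails — s sees both s and v.
(b): fails — a sees both b and c.
(c): fails — s sees both t and u.
(d): fails — 2 sees both 0 and 1.
Valid on no frame.

none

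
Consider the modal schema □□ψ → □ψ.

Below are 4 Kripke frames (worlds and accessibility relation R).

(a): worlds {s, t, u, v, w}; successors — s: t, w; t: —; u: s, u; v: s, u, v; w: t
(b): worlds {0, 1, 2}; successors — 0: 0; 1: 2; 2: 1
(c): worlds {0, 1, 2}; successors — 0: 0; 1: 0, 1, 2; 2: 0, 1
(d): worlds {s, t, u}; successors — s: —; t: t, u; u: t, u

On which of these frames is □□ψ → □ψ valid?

(c), (d)

This is the axiom for density; its first-order frame correspondent is ∀x ∀y (Rxy → ∃z (Rxz ∧ Rzy)).
(a): fails — Rwt but no z with Rwz and Rzt.
(b): fails — R12 but no z with R1z and Rz2.
(c): condition met.
(d): condition met.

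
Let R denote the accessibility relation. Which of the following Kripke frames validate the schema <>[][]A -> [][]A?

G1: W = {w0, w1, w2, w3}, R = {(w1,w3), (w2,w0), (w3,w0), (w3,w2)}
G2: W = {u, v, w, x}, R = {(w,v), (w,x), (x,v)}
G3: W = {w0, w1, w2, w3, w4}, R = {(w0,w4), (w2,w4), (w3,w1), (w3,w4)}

G3

The schema corresponds to a generalized confluence (Geach) condition: forall x forall y forall z ((xRy & x R^2 z) -> exists w (y R^2 w & z = w)).
G1: fails — w1Rw3, w1R²w2 but no w with w3R²w and w2=w.
G2: fails — wRv, wR²v but no t with vR²t and v=t.
G3: ✓.
Valid on: G3.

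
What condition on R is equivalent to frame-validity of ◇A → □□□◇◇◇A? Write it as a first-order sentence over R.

This is a Sahlqvist (Geach-type) schema ◇^1□^0A → □^3◇^3A.
Minimal-valuation argument: fix x; take any y with xR^1y and any z with xR^3z. Set V(A) to the set of worlds R-reachable from y in exactly 0 steps. Then □^0A holds at y, so the antecedent holds at x; validity forces ◇^3A at z, giving a w with zR^3w and yR^0w.
First-order correspondent: ∀x ∀y ∀z ((xRy ∧ xR³z) → ∃w (y = w ∧ zR³w)).

∀x ∀y ∀z ((xRy ∧ xR³z) → ∃w (y = w ∧ zR³w))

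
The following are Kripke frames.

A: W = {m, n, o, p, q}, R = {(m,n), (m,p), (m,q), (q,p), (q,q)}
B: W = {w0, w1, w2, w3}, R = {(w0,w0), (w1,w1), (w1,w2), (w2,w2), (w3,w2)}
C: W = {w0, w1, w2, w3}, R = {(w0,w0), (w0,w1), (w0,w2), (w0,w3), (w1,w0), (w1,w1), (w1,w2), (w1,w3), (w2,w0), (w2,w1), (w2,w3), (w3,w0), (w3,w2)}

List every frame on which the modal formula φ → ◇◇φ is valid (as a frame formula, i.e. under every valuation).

C

The schema corresponds to a generalized confluence (Geach) condition: ∀x ∃w (x = w ∧ xR²w).
A: fails — at m but no w with m=w and mR²w.
B: fails — at w3 but no w with w3=w and w3R²w.
C: satisfies the condition.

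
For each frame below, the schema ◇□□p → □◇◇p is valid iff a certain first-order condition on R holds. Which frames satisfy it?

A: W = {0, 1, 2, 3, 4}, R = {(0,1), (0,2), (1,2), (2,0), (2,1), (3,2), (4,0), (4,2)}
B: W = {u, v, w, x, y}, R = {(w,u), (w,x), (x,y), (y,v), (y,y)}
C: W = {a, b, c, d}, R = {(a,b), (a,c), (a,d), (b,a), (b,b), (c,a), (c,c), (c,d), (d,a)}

A, C

This is the axiom for a generalized confluence (Geach) condition; its first-order frame correspondent is ∀x ∀y ∀z ((xRy ∧ xRz) → ∃w (yR²w ∧ zR²w)).
A: ✓.
B: fails — wRu, wRu but no t with uR²t and uR²t.
C: ✓.
Valid on: A, C.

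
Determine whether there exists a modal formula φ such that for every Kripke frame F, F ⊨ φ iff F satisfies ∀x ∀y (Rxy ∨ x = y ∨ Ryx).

Any modally definable frame class is closed under disjoint unions.
Take 4 disjoint single-world reflexive frames: each is trivially connected, but their disjoint union has 4 worlds with no edge between distinct components, so it is not connected.
So no modal formula (or set of formulas) defines exactly the connected frames.

No — not modally definable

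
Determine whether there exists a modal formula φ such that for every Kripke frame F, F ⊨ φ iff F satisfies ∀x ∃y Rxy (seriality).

Yes, by □p → ◇p

The condition is seriality. A defining modal formula is □p → ◇p.
Suppose □p→◇p is valid. At any x set V(p)=W. Then □p at x, so ◇p at x, so x has a successor.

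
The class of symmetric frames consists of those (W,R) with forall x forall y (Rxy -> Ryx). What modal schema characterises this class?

p → □◇p

A defining formula is p → □◇p (the B axiom).
Suppose p→□◇p is valid. Take Rxy and set V(p)={x}. Then p at x, so □◇p at x, so ◇p at y, so some z with Ryz has p; z=x, i.e. Ryx.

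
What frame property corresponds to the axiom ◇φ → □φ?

partial functionality: ∀x ∀y ∀z (Rxy ∧ Rxz → y = z)

This schema is the CD axiom.
It corresponds to partial functionality: ∀x ∀y ∀z (Rxy ∧ Rxz → y = z).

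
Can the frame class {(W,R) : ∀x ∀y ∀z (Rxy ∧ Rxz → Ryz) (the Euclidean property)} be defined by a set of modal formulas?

Yes, by ◇r → □◇r

This is a Sahlqvist condition; the 5 axiom ◇r → □◇r defines it.
Suppose ◇r→□◇r is valid. Take Rxy, Rxz and set V(r)={y}. Then ◇r at x, so □◇r at x, so ◇r at z, so some w with Rzw has r; w=y, i.e. Rzy. By symmetry of the argument, Ryz.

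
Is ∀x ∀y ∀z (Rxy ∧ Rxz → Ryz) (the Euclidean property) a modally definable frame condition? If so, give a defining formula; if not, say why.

This is a Sahlqvist condition; the 5 axiom ◇q → □◇q defines it.
Suppose ◇q→□◇q is valid. Take Rxy, Rxz and set V(q)={y}. Then ◇q at x, so □◇q at x, so ◇q at z, so some w with Rzw has q; w=y, i.e. Rzy. By symmetry of the argument, Ryz.

Definable; ◇q → □◇q defines it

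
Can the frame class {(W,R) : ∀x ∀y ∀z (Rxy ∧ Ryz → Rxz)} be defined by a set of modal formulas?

Yes — defined by □p → □□p

The condition is transitivity. A defining modal formula is □p → □□p.
Suppose □p→□□p is valid. Take Rxy, Ryz and set V(p)={w : Rxw}. Then □p at x, so □□p at x, so □p at y, so p at z, i.e. Rxz.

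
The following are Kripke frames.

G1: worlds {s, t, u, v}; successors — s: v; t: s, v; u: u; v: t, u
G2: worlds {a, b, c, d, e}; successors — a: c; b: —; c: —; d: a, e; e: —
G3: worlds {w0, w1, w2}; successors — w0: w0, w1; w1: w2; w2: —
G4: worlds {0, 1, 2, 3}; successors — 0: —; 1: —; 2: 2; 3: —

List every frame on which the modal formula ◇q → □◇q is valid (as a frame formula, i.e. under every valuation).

G4

The schema corresponds to the Euclidean property: ∀x ∀y ∀z (Rxy ∧ Rxz → Ryz).
G1: fails — Rsv and Rsv but not Rvv.
G2: fails — Rac and Rac but not Rcc.
G3: fails — Rw0w1 and Rw0w1 but not Rw1w1.
G4: ✓.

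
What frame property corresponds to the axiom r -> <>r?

Reflexivity

Replacing r by ¬r and contraposing gives the equivalent schema □r → r.
Suppose □r→r is valid. At any x set V(r)={w : Rxw}. Then □r holds at x, so r holds at x, i.e. Rxx.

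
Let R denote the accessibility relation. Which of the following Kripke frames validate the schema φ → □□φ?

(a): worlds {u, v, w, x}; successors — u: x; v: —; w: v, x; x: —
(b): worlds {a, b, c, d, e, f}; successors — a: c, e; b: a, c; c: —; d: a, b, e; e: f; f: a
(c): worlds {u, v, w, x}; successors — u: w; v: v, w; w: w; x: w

Frame correspondent (Sahlqvist): ∀x ∀z (xR²z → ∃w (x = w ∧ z = w)) — i.e. a generalized confluence (Geach) condition.
(a): condition met.
(b): fails — aR²f but a ≠ f.
(c): fails — uR²w but u ≠ w.

(a)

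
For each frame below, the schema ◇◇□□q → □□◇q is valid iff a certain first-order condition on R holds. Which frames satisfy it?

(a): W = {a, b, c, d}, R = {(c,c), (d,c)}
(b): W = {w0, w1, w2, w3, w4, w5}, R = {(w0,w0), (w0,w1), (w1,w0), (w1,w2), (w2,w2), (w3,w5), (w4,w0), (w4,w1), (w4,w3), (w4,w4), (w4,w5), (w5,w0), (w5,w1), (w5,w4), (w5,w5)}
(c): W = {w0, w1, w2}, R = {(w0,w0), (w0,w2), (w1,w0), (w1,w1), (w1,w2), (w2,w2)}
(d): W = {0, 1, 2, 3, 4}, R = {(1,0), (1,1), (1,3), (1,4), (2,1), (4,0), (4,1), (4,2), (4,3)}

Frame correspondent (Sahlqvist): ∀x ∀y ∀z ((xR²y ∧ xR²z) → ∃w (yR²w ∧ zRw)) — i.e. a generalized confluence (Geach) condition.
(a): holds.
(b): fails — w0R²w2, w0R²w0 but no w with w2R²w and w0Rw.
(c): holds.
(d): fails — 1R²0, 1R²0 but no w with 0R²w and 0Rw.

(a), (c)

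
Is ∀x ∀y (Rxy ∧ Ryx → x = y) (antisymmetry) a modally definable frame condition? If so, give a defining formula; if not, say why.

Not definable by any modal formula

Modal frame validity is preserved under surjective bounded morphisms.
The 8-cycle (worlds 0,1,2,3,4,5,6,7 with 0→1→2→3→4→5→6→7→0) is antisymmetric. Sending even-indexed worlds to s and odd-indexed worlds to t is a surjective bounded morphism onto the two-world frame with s↔t, which is not antisymmetric.
Hence antisymmetry is not modally definable.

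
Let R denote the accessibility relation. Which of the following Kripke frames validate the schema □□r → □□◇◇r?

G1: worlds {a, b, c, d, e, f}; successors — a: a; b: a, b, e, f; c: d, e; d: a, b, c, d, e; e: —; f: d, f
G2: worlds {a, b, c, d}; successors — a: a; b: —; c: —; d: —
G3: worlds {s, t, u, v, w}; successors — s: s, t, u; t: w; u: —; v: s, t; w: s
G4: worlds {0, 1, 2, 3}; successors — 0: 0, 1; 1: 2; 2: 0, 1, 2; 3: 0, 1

Frame correspondent (Sahlqvist): ∀x ∀z (xR²z → ∃w (xR²w ∧ zR²w)) — i.e. a generalized confluence (Geach) condition.
G1: fails — bR²e but no w with bR²w and eR²w.
G2: ✓.
G3: fails — sR²u but no w* with sR²w* and uR²w*.
G4: ✓.
Valid on: G2, G4.

G2, G4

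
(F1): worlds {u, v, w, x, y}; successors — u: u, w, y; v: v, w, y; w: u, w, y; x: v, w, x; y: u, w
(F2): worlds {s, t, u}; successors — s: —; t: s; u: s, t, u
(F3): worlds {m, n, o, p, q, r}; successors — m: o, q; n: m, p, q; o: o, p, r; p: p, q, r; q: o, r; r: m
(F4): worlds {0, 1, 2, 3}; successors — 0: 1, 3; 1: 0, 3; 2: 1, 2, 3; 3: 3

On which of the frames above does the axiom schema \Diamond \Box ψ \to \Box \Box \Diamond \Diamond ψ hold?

(F1), (F4)

Frame correspondent (Sahlqvist): \forall x \forall y \forall z ((xRy \wedge x R^2 z) \to \exists w (yRw \wedge z R^2 w)) — i.e. a generalized confluence (Geach) condition.
(F1): condition met.
(F2): fails — uRs, uR²s but no w with sRw and sR²w.
(F3): fails — oRr, oR²m but no w with rRw and mR²w.
(F4): condition met.
Valid on: (F1), (F4).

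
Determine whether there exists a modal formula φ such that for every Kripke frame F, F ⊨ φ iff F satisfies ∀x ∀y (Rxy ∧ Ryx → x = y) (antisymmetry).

Not modally definable

Modal frame validity is preserved under surjective bounded morphisms.
The 8-cycle (worlds 0,1,2,3,4,5,6,7 with 0→1→2→3→4→5→6→7→0) is antisymmetric. Sending even-indexed worlds to • and odd-indexed worlds to ∘ is a surjective bounded morphism onto the two-world frame with •↔∘, which is not antisymmetric.
Hence antisymmetry is not modally definable.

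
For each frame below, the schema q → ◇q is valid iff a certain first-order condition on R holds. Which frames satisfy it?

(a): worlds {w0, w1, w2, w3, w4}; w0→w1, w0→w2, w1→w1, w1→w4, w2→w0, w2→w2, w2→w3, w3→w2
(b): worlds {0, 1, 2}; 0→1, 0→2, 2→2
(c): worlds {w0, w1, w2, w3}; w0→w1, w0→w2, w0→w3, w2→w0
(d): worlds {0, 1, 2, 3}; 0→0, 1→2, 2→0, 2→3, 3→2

none

The schema corresponds to reflexivity: ∀x Rxx.
(a): fails — world w0 does not see itself.
(b): fails — world 0 does not see itself.
(c): fails — world w0 does not see itself.
(d): fails — world 1 does not see itself.
Valid on no frame.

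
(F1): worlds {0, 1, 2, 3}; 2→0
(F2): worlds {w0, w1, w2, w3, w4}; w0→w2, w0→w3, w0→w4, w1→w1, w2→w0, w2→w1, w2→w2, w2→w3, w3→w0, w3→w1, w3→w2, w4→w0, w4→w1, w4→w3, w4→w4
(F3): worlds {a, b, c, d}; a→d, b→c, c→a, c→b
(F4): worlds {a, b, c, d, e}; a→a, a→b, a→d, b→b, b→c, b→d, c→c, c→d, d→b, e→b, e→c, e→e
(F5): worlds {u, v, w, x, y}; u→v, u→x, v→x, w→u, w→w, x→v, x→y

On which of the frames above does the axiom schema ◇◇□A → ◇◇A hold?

(F1), (F2), (F4)

The schema corresponds to a generalized confluence (Geach) condition: ∀x ∀y (xR²y → ∃w (yRw ∧ xR²w)).
(F1): ✓.
(F2): ✓.
(F3): fails — bR²a but no w with aRw and bR²w.
(F4): ✓.
(F5): fails — uR²y but no t with yRt and uR²t.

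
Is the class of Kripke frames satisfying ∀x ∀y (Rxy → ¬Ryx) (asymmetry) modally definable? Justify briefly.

Not modally definable

Modal frame validity is preserved under surjective bounded morphisms.
The 5-cycle (worlds 0,1,2,3,4 with 0→1→2→3→4→0) is asymmetric. Mapping every world to a single reflexive point • is a surjective bounded morphism, and the reflexive point is not asymmetric (R•• but asymmetry requires ¬R••).
So the class is not modally definable.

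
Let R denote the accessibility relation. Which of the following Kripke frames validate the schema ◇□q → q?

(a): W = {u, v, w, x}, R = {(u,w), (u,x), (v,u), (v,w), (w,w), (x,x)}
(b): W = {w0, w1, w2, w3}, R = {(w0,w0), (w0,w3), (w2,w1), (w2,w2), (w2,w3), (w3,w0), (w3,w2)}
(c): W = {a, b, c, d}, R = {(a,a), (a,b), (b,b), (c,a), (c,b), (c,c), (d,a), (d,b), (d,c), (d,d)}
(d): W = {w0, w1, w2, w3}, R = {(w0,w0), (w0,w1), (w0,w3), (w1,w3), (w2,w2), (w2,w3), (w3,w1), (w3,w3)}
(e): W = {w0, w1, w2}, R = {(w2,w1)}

This is the axiom for symmetry; its first-order frame correspondent is ∀x ∀y (Rxy → Ryx).
(a): fails — Ruw but not Rwu.
(b): fails — Rw2w1 but not Rw1w2.
(c): fails — Rdc but not Rcd.
(d): fails — Rw0w1 but not Rw1w0.
(e): fails — Rw2w1 but not Rw1w2.

none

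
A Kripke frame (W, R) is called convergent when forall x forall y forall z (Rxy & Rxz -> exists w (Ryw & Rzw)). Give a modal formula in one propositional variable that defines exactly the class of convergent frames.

◇□q → □◇q

A defining formula is ◇□q → □◇q (the .2 axiom).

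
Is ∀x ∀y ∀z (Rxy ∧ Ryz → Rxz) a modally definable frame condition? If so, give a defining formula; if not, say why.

Yes, by □r → □□r

The condition is transitivity. A defining modal formula is □r → □□r.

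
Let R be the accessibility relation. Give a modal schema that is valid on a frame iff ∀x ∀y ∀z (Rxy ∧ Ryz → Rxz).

□s → □□s

A defining formula is □s → □□s (the 4 axiom).
Suppose □s→□□s is valid. Take Rxy, Ryz and set V(s)={w : Rxw}. Then □s at x, so □□s at x, so □s at y, so s at z, i.e. Rxz.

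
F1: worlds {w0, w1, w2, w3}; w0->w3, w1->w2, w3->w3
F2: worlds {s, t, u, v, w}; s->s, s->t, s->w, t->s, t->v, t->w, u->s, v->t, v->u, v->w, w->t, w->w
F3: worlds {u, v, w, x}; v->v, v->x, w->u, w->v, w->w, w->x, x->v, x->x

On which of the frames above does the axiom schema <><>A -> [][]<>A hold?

This is the axiom for a generalized confluence (Geach) condition; its first-order frame correspondent is forall x forall y forall z ((x R^2 y & x R^2 z) -> exists w (y = w & zRw)).
F1: holds.
F2: fails — sR²s, sR²v but no w* with s=w* and vRw*.
F3: fails — wR²u, wR²u but no t with u=t and uRt.

F1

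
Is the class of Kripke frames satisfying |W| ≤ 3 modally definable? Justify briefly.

Not modally definable

If a class were modally definable it would be closed under disjoint unions (Goldblatt–Thomason).
Any modal formula valid on each of 4 disjoint one-world frames is valid on their disjoint union (validity is preserved under disjoint unions). Each one-world frame has |W|=1≤3, but the union has |W|=4.
So the class is not modally definable.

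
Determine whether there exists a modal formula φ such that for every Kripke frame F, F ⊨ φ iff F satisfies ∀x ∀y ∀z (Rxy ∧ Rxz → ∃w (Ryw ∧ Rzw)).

Yes: it is convergence, defined by the .2 schema ◇□q → □◇q.
Suppose ◇□q→□◇q is valid. Take Rxy, Rxz and set V(q)={w : Ryw}. Then □q at y so ◇□q at x, so □◇q at x, so ◇q at z, giving w with Rzw and Ryw.

Definable; ◇□q → □◇q defines it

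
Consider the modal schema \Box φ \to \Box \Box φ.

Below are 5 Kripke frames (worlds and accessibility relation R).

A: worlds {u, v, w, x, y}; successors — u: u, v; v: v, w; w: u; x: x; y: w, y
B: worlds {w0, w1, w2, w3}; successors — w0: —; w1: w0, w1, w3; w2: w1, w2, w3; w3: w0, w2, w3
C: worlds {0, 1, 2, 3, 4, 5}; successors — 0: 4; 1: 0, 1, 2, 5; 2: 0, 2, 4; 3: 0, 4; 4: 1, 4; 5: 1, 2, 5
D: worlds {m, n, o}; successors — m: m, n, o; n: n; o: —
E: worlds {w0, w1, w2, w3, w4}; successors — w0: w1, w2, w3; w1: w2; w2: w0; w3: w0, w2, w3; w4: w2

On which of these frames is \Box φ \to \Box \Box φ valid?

D

Frame correspondent (Sahlqvist): \forall x \forall y \forall z (Rxy \wedge Ryz \to Rxz) — i.e. transitivity.
A: fails — Ruv and Rvw but not Ruw.
B: fails — Rw3w2 and Rw2w1 but not Rw3w1.
C: fails — R10 and R04 but not R14.
D: holds.
E: fails — Rw1w2 and Rw2w0 but not Rw1w0.
Valid on: D.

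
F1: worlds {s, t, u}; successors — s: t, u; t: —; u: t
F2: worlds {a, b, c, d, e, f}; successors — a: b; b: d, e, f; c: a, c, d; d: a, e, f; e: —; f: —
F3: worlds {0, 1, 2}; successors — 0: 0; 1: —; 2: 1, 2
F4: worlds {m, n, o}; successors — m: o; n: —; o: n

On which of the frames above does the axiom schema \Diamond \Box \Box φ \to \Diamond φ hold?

Frame correspondent (Sahlqvist): \forall x \forall y (xRy \to \exists w (y R^2 w \wedge xRw)) — i.e. a generalized confluence (Geach) condition.
F1: fails — sRt but no w with tR²w and sRw.
F2: fails — aRb but no w with bR²w and aRw.
F3: fails — 2R1 but no w with 1R²w and 2Rw.
F4: fails — mRo but no w with oR²w and mRw.

none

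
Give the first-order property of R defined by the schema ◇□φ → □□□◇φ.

This is a Sahlqvist (Geach-type) schema ◇^1□^1φ → □^3◇^1φ.
First-order correspondent: ∀x ∀y ∀z ((xRy ∧ xR³z) → ∃w (yRw ∧ zRw)).

∀x ∀y ∀z ((xRy ∧ xR³z) → ∃w (yRw ∧ zRw))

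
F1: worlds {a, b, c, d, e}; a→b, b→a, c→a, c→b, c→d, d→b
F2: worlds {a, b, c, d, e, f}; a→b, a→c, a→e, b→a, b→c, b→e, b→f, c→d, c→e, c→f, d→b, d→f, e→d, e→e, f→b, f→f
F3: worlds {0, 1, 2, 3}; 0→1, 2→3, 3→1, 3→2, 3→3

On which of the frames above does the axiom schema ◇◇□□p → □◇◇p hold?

Frame correspondent (Sahlqvist): ∀x ∀y ∀z ((xR²y ∧ xRz) → ∃w (yR²w ∧ zR²w)) — i.e. a generalized confluence (Geach) condition.
F1: fails — aR²a, aRb but no w with aR²w and bR²w.
F2: holds.
F3: fails — 2R²1, 2R3 but no w with 1R²w and 3R²w.

F2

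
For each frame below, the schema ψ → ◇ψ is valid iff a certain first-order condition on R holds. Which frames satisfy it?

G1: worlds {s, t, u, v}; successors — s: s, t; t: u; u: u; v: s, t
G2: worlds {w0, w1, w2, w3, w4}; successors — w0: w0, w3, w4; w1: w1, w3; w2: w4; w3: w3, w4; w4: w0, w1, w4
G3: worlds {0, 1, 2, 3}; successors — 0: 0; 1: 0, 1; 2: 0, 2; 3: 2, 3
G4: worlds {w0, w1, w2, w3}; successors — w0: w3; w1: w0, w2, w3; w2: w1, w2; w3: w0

This is the axiom for reflexivity; its first-order frame correspondent is ∀x Rxx.
G1: fails — world t does not see itself.
G2: fails — world w2 does not see itself.
G3: satisfies the condition.
G4: fails — world w0 does not see itself.
Valid on: G3.

G3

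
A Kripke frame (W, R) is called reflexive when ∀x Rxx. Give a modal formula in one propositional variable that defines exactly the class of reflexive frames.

□r → r

The condition is reflexivity. The T schema □r → r defines it.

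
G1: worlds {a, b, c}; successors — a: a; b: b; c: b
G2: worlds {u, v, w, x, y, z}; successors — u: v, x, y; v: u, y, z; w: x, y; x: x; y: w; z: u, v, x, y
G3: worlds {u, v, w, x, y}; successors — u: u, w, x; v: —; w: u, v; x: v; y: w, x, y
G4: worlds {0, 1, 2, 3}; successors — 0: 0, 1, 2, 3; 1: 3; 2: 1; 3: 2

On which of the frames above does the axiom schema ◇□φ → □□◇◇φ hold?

G1

Frame correspondent (Sahlqvist): ∀x ∀y ∀z ((xRy ∧ xR²z) → ∃w (yRw ∧ zR²w)) — i.e. a generalized confluence (Geach) condition.
G1: satisfies the condition.
G2: fails — uRv, uR²w but no t with vRt and wR²t.
G3: fails — uRu, uR²v but no t with uRt and vR²t.
G4: fails — 0R1, 0R²1 but no w with 1Rw and 1R²w.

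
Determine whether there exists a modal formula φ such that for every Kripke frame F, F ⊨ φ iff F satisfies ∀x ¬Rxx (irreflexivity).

Any modally definable frame class is closed under surjective bounded morphisms.
The 4-cycle (worlds a,b,c,d with a→b→c→d→a) is irreflexive, and the map sending every world to a single reflexive point • is a surjective bounded morphism (forth: every edge maps to (•,•); back: every world has a successor). So any modal formula valid on the 4-cycle is also valid on the reflexive point, which is not irreflexive.
So the class is not modally definable.

Not definable by any modal formula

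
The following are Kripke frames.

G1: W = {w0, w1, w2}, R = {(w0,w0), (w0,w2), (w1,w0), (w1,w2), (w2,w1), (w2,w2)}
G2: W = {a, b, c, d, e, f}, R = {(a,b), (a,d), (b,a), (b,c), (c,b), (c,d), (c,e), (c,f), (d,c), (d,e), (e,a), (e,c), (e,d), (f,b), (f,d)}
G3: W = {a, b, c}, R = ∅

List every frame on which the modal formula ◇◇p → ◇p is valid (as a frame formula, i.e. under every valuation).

G3

Frame correspondent (Sahlqvist): ∀x ∀y ∀z (Rxy ∧ Ryz → Rxz) — i.e. transitivity.
G1: fails — Rw1w2 and Rw2w1 but not Rw1w1.
G2: fails — Rbc and Rcd but not Rbd.
G3: ✓.
Valid on: G3.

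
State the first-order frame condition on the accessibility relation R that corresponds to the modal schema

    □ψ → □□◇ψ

∀x ∀z (xR²z → ∃w (xRw ∧ zRw))

This is a Sahlqvist (Geach-type) schema ◇^0□^1ψ → □^2◇^1ψ.
First-order correspondent: ∀x ∀z (xR²z → ∃w (xRw ∧ zRw)).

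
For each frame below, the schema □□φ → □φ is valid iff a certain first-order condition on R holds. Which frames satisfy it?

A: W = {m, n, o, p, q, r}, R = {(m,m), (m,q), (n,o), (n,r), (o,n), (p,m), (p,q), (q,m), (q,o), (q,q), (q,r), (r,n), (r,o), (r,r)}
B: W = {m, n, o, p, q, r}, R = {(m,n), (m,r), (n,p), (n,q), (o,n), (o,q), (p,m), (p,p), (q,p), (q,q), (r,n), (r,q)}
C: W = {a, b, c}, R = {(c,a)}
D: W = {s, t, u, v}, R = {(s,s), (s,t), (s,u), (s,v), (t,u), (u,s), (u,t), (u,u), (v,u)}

Frame correspondent (Sahlqvist): ∀x ∀y (Rxy → ∃z (Rxz ∧ Rzy)) — i.e. density.
A: fails — Ron but no z with Roz and Rzn.
B: fails — Ron but no z with Roz and Rzn.
C: fails — Rca but no z with Rcz and Rza.
D: ✓.
Valid on: D.

D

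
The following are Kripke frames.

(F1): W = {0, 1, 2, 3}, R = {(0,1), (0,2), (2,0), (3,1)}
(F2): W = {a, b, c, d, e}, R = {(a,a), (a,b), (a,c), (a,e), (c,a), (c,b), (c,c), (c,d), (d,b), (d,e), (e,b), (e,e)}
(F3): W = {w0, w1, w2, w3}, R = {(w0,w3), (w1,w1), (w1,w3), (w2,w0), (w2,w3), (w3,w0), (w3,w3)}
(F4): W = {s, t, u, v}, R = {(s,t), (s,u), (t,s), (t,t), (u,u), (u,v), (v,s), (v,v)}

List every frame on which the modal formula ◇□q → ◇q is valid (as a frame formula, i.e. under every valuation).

This is the axiom for a generalized confluence (Geach) condition; its first-order frame correspondent is ∀x ∀y (xRy → ∃w (yRw ∧ xRw)).
(F1): fails — 0R1 but no w with 1Rw and 0Rw.
(F2): fails — aRb but no w with bRw and aRw.
(F3): holds.
(F4): fails — vRs but no w with sRw and vRw.

(F3)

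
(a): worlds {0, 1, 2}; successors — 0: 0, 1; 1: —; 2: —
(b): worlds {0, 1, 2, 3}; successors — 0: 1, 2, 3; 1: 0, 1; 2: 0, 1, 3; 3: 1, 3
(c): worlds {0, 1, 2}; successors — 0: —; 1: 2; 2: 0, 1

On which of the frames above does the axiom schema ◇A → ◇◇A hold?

This is the axiom for a generalized confluence (Geach) condition; its first-order frame correspondent is ∀x ∀y (xRy → ∃w (y = w ∧ xR²w)).
(a): ✓.
(b): fails — 0R2 but no w with 2=w and 0R²w.
(c): fails — 1R2 but no w with 2=w and 1R²w.

(a)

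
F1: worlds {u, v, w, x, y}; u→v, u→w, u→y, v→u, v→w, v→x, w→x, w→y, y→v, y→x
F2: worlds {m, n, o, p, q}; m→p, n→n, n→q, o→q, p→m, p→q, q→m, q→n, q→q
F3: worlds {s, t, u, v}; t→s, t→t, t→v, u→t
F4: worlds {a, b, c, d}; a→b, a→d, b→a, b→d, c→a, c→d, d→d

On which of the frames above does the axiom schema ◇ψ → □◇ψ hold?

Frame correspondent (Sahlqvist): ∀x ∀y ∀z (Rxy ∧ Rxz → Ryz) — i.e. the Euclidean property.
F1: fails — Ruv and Ruv but not Rvv.
F2: fails — Rmp and Rmp but not Rpp.
F3: fails — Rts and Rtt but not Rst.
F4: fails — Rab and Rab but not Rbb.

none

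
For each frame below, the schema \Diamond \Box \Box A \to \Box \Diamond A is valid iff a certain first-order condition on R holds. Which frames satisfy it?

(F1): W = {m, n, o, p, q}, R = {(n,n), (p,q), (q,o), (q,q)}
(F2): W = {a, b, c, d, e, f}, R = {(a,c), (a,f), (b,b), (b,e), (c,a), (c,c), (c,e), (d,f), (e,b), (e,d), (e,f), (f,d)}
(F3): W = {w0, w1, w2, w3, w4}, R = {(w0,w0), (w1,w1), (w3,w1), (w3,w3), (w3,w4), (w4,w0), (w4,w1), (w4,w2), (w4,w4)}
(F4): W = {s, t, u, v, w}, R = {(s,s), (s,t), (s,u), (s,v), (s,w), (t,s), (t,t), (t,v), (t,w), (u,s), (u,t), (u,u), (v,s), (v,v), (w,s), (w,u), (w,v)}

(F4)

The schema corresponds to a generalized confluence (Geach) condition: \forall x \forall y \forall z ((xRy \wedge xRz) \to \exists w (y R^2 w \wedge zRw)).
(F1): fails — qRo, qRo but no w with oR²w and oRw.
(F2): fails — aRf, aRc but no w with fR²w and cRw.
(F3): fails — w4Rw0, w4Rw1 but no w with w0R²w and w1Rw.
(F4): condition met.
Valid on: (F4).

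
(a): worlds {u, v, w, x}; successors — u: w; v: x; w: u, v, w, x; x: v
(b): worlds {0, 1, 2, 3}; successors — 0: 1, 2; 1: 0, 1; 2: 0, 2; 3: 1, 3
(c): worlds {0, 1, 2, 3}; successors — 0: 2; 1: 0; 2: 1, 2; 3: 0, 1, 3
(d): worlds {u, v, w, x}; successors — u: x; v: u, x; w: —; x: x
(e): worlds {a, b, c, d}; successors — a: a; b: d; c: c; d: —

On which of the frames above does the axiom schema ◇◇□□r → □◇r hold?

This is the axiom for a generalized confluence (Geach) condition; its first-order frame correspondent is ∀x ∀y ∀z ((xR²y ∧ xRz) → ∃w (yR²w ∧ zRw)).
(a): fails — wR²v, wRu but no t with vR²t and uRt.
(b): holds.
(c): fails — 2R²0, 2R1 but no w with 0R²w and 1Rw.
(d): holds.
(e): holds.
Valid on: (b), (d), (e).

(b), (d), (e)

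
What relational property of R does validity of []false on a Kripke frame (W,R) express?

Emptiness of R

□⊥ is valid iff no world has any successor (otherwise □⊥ fails at any world with one).
Conversely, on a frame with emptiness of R the schema holds at every world under every valuation.
Frame condition: forall x forall y ~Rxy.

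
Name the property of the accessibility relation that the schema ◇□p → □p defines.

The Euclidean property

This is frame-equivalent to ◇p → □◇p (substitute ¬p for p and contrapose).
Suppose ◇p→□◇p is valid. Take Rxy, Rxz and set V(p)={y}. Then ◇p at x, so □◇p at x, so ◇p at z, so some w with Rzw has p; w=y, i.e. Rzy. By symmetry of the argument, Ryz.
The converse is a direct semantic check.
So the correspondent is the Euclidean property.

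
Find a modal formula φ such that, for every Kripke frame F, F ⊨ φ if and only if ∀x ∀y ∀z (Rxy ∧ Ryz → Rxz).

The condition is transitivity. The 4 schema □s → □□s defines it.
Suppose □s→□□s is valid. Take Rxy, Ryz and set V(s)={w : Rxw}. Then □s at x, so □□s at x, so □s at y, so s at z, i.e. Rxz.

□s → □□s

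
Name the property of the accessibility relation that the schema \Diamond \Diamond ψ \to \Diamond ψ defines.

Equivalently (dual form): □ψ → □□ψ.
Suppose □ψ→□□ψ is valid. Take Rxy, Ryz and set V(ψ)={w : Rxw}. Then □ψ at x, so □□ψ at x, so □ψ at y, so ψ at z, i.e. Rxz.

transitivity: \forall x \forall y \forall z (Rxy \wedge Ryz \to Rxz)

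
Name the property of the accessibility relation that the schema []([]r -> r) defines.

shift-reflexivity: forall x forall y (Rxy -> Ryy)

Suppose □(□r→r) is valid. Take Rxy and set V(r)={w : Ryw}. Then at y, □r holds; since □(□r→r) at x, □r→r at y, so r at y, i.e. Ryy.
Conversely, on a frame with shift-reflexivity the schema holds at every world under every valuation.
Frame condition: forall x forall y (Rxy -> Ryy).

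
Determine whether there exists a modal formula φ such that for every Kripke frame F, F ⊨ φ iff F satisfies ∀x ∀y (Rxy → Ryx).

Yes: it is symmetry, defined by the B schema r → □◇r.

Definable; r → □◇r defines it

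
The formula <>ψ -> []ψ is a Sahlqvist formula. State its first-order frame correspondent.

Partial functionality

Suppose ◇ψ→□ψ is valid. Take Rxy, Rxz and set V(ψ)={y}. Then ◇ψ at x, so □ψ at x, so ψ at z, i.e. z=y.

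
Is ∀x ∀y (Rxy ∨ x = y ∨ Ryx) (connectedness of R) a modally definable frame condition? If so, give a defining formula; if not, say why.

No — not modally definable

Any modally definable frame class is closed under disjoint unions.
Take 4 disjoint single-world reflexive frames: each is trivially connected, but their disjoint union has 4 worlds with no edge between distinct components, so it is not connected.
So the class is not modally definable.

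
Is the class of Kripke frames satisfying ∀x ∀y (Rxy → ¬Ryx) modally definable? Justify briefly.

Not modally definable

Modal frame validity is preserved under surjective bounded morphisms.
The 5-cycle (worlds a,b,c,d,e with a→b→c→d→e→a) is asymmetric. Mapping every world to a single reflexive point • is a surjective bounded morphism, and the reflexive point is not asymmetric (R•• but asymmetry requires ¬R••).
So the class is not modally definable.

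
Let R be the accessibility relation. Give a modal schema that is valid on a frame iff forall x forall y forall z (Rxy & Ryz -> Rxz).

□s → □□s

The condition is transitivity. The 4 schema □s → □□s defines it.
Suppose □s→□□s is valid. Take Rxy, Ryz and set V(s)={w : Rxw}. Then □s at x, so □□s at x, so □s at y, so s at z, i.e. Rxz.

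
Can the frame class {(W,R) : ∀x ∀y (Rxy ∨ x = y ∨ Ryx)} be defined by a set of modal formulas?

If a class were modally definable it would be closed under disjoint unions (Goldblatt–Thomason).
Take 3 disjoint single-world reflexive frames: each is trivially connected, but their disjoint union has 3 worlds with no edge between distinct components, so it is not connected.
So no modal formula (or set of formulas) defines exactly the connected frames.

No — not modally definable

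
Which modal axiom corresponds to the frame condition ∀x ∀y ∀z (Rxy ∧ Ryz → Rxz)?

□ψ → □□ψ

This is transitivity; the standard corresponding axiom is 4: □ψ → □□ψ.
Suppose □ψ→□□ψ is valid. Take Rxy, Ryz and set V(ψ)={w : Rxw}. Then □ψ at x, so □□ψ at x, so □ψ at y, so ψ at z, i.e. Rxz.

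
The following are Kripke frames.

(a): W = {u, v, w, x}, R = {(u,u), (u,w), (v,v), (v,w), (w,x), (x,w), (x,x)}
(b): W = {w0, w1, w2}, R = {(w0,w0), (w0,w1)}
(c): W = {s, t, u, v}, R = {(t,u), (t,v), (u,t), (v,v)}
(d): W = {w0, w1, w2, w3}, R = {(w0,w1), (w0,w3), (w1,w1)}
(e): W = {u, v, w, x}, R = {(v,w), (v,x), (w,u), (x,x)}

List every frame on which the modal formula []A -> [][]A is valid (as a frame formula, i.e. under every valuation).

(b), (d)

Frame correspondent (Sahlqvist): forall x forall y forall z (Rxy & Ryz -> Rxz) — i.e. transitivity.
(a): fails — Ruw and Rwx but not Rux.
(b): satisfies the condition.
(c): fails — Rtu and Rut but not Rtt.
(d): satisfies the condition.
(e): fails — Rvw and Rwu but not Rvu.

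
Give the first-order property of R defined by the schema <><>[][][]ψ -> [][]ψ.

forall x forall y forall z ((x R^2 y & x R^2 z) -> exists w (y R^3 w & z = w))

This is a Sahlqvist (Geach-type) schema ◇^2□^3ψ → □^2◇^0ψ.
Minimal-valuation argument: fix x; take any y with xR^2y and any z with xR^2z. Set V(ψ) to the set of worlds R-reachable from y in exactly 3 steps. Then □^3ψ holds at y, so the antecedent holds at x; validity forces ◇^0ψ at z, giving a w with zR^0w and yR^3w.
First-order correspondent: forall x forall y forall z ((x R^2 y & x R^2 z) -> exists w (y R^3 w & z = w)).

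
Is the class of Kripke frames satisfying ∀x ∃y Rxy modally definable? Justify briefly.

Yes, by □p → ◇p

Yes: it is seriality, defined by the D schema □p → ◇p.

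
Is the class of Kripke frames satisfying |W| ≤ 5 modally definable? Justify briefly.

Not modally definable

Modal frame validity is preserved under disjoint unions.
Any modal formula valid on each of 6 disjoint one-world frames is valid on their disjoint union (validity is preserved under disjoint unions). Each one-world frame has |W|=1≤5, but the union has |W|=6.
Hence having at most 5 worlds is not modally definable.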